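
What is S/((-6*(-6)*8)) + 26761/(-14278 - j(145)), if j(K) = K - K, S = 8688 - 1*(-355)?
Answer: 60704393/2056032 ≈ 29.525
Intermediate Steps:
S = 9043 (S = 8688 + 355 = 9043)
j(K) = 0
S/((-6*(-6)*8)) + 26761/(-14278 - j(145)) = 9043/((-6*(-6)*8)) + 26761/(-14278 - 1*0) = 9043/((36*8)) + 26761/(-14278 + 0) = 9043/288 + 26761/(-14278) = 9043*(1/288) + 26761*(-1/14278) = 9043/288 - 26761/14278 = 60704393/2056032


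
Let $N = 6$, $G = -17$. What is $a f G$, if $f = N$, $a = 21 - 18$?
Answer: $-306$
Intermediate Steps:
$a = 3$ ($a = 21 - 18 = 3$)
$f = 6$
$a f G = 3 \cdot 6 \left(-17\right) = 18 \left(-17\right) = -306$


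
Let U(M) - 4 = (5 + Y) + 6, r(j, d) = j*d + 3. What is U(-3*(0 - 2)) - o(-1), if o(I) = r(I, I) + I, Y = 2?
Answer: 14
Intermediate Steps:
r(j, d) = 3 + d*j (r(j, d) = d*j + 3 = 3 + d*j)
U(M) = 17 (U(M) = 4 + ((5 + 2) + 6) = 4 + (7 + 6) = 4 + 13 = 17)
o(I) = 3 + I + I**2 (o(I) = (3 + I*I) + I = (3 + I**2) + I = 3 + I + I**2)
U(-3*(0 - 2)) - o(-1) = 17 - (3 - 1 + (-1)**2) = 17 - (3 - 1 + 1) = 17 - 1*3 = 17 - 3 = 14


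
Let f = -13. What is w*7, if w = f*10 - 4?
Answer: -938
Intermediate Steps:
w = -134 (w = -13*10 - 4 = -130 - 4 = -134)
w*7 = -134*7 = -938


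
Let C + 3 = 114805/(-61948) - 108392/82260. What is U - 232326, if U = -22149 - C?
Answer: -324183267260911/1273960620 ≈ -2.5447e+5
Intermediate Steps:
C = -7861513589/1273960620 (C = -3 + (114805/(-61948) - 108392/82260) = -3 + (114805*(-1/61948) - 108392*1/82260) = -3 + (-114805/61948 - 27098/20565) = -3 - 4039631729/1273960620 = -7861513589/1273960620 ≈ -6.1709)
U = -28209092258791/1273960620 (U = -22149 - 1*(-7861513589/1273960620) = -22149 + 7861513589/1273960620 = -28209092258791/1273960620 ≈ -22143.)
U - 232326 = -28209092258791/1273960620 - 232326 = -324183267260911/1273960620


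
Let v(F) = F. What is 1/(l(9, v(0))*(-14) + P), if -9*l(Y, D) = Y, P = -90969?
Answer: -1/90955 ≈ -1.0994e-5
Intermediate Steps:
l(Y, D) = -Y/9
1/(l(9, v(0))*(-14) + P) = 1/(-⅑*9*(-14) - 90969) = 1/(-1*(-14) - 90969) = 1/(14 - 90969) = 1/(-90955) = -1/90955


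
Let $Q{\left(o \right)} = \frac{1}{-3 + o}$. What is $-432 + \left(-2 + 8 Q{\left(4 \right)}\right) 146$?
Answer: $444$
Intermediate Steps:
$-432 + \left(-2 + 8 Q{\left(4 \right)}\right) 146 = -432 + \left(-2 + \frac{8}{-3 + 4}\right) 146 = -432 + \left(-2 + \frac{8}{1}\right) 146 = -432 + \left(-2 + 8 \cdot 1\right) 146 = -432 + \left(-2 + 8\right) 146 = -432 + 6 \cdot 146 = -432 + 876 = 444$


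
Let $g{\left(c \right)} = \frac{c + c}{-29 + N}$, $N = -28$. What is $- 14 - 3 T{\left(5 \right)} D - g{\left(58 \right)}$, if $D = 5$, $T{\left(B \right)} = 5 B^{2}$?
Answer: $\frac{1496366}{57} \approx 26252.0$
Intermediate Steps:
$g{\left(c \right)} = - \frac{2 c}{57}$ ($g{\left(c \right)} = \frac{c + c}{-29 - 28} = \frac{2 c}{-57} = 2 c \left(- \frac{1}{57}\right) = - \frac{2 c}{57}$)
$- 14 - 3 T{\left(5 \right)} D - g{\left(58 \right)} = - 14 - 3 \cdot 5 \cdot 5^{2} \cdot 5 - \left(- \frac{2}{57}\right) 58 = - 14 - 3 \cdot 5 \cdot 25 \cdot 5 - - \frac{116}{57} = - 14 \left(-3\right) 125 \cdot 5 + \frac{116}{57} = - 14 \left(\left(-375\right) 5\right) + \frac{116}{57} = \left(-14\right) \left(-1875\right) + \frac{116}{57} = 26250 + \frac{116}{57} = \frac{1496366}{57}$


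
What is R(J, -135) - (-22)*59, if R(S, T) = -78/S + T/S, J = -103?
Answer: 133907/103 ≈ 1300.1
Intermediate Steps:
R(J, -135) - (-22)*59 = (-78 - 135)/(-103) - (-22)*59 = -1/103*(-213) - 1*(-1298) = 213/103 + 1298 = 133907/103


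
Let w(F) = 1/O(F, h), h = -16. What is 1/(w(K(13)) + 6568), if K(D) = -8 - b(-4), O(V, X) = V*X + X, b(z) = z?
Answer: 48/315265 ≈ 0.00015225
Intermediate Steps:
O(V, X) = X + V*X
K(D) = -4 (K(D) = -8 - 1*(-4) = -8 + 4 = -4)
w(F) = 1/(-16 - 16*F) (w(F) = 1/(-16*(1 + F)) = 1/(-16 - 16*F))
1/(w(K(13)) + 6568) = 1/(1/(16*(-1 - 1*(-4))) + 6568) = 1/(1/(16*(-1 + 4)) + 6568) = 1/((1/16)/3 + 6568) = 1/((1/16)*(1/3) + 6568) = 1/(1/48 + 6568) = 1/(315265/48) = 48/315265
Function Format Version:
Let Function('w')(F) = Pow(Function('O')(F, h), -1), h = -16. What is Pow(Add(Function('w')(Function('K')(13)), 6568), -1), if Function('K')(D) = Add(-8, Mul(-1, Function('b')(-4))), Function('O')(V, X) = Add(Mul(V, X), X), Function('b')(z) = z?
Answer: Rational(48, 315265) ≈ 0.00015225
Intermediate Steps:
Function('O')(V, X) = Add(X, Mul(V, X))
Function('K')(D) = -4 (Function('K')(D) = Add(-8, Mul(-1, -4)) = Add(-8, 4) = -4)
Function('w')(F) = Pow(Add(-16, Mul(-16, F)), -1) (Function('w')(F) = Pow(Mul(-16, Add(1, F)), -1) = Pow(Add(-16, Mul(-16, F)), -1))
Pow(Add(Function('w')(Function('K')(13)), 6568), -1) = Pow(Add(Mul(Rational(1, 16), Pow(Add(-1, Mul(-1, -4)), -1)), 6568), -1) = Pow(Add(Mul(Rational(1, 16), Pow(Add(-1, 4), -1)), 6568), -1) = Pow(Add(Mul(Rational(1, 16), Pow(3, -1)), 6568), -1) = Pow(Add(Mul(Rational(1, 16), Rational(1, 3)), 6568), -1) = Pow(Add(Rational(1, 48), 6568), -1) = Pow(Rational(315265, 48), -1) = Rational(48, 315265)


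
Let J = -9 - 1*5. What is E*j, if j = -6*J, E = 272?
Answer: 22848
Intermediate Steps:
J = -14 (J = -9 - 5 = -14)
j = 84 (j = -6*(-14) = 84)
E*j = 272*84 = 22848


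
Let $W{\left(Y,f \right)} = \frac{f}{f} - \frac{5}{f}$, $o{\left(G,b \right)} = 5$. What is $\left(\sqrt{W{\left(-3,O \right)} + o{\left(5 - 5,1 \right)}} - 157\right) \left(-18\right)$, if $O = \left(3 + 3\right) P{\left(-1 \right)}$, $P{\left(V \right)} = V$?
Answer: $2826 - 3 \sqrt{246} \approx 2778.9$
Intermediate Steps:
$O = -6$ ($O = \left(3 + 3\right) \left(-1\right) = 6 \left(-1\right) = -6$)
$W{\left(Y,f \right)} = 1 - \frac{5}{f}$
$\left(\sqrt{W{\left(-3,O \right)} + o{\left(5 - 5,1 \right)}} - 157\right) \left(-18\right) = \left(\sqrt{\frac{-5 - 6}{-6} + 5} - 157\right) \left(-18\right) = \left(\sqrt{\left(- \frac{1}{6}\right) \left(-11\right) + 5} - 157\right) \left(-18\right) = \left(\sqrt{\frac{11}{6} + 5} - 157\right) \left(-18\right) = \left(\sqrt{\frac{41}{6}} - 157\right) \left(-18\right) = \left(\frac{\sqrt{246}}{6} - 157\right) \left(-18\right) = \left(-157 + \frac{\sqrt{246}}{6}\right) \left(-18\right) = 2826 - 3 \sqrt{246}$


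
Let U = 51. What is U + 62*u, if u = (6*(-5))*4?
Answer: -7389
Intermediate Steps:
u = -120 (u = -30*4 = -120)
U + 62*u = 51 + 62*(-120) = 51 - 7440 = -7389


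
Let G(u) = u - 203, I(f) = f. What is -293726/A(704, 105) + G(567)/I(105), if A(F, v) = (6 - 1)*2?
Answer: -440537/15 ≈ -29369.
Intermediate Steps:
A(F, v) = 10 (A(F, v) = 5*2 = 10)
G(u) = -203 + u
-293726/A(704, 105) + G(567)/I(105) = -293726/10 + (-203 + 567)/105 = -293726*⅒ + 364*(1/105) = -146863/5 + 52/15 = -440537/15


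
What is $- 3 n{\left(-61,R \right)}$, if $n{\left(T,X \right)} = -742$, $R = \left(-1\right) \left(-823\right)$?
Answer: $2226$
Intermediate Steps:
$R = 823$
$- 3 n{\left(-61,R \right)} = \left(-3\right) \left(-742\right) = 2226$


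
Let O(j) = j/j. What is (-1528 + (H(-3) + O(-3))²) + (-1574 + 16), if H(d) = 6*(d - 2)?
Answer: -2245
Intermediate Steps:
O(j) = 1
H(d) = -12 + 6*d (H(d) = 6*(-2 + d) = -12 + 6*d)
(-1528 + (H(-3) + O(-3))²) + (-1574 + 16) = (-1528 + ((-12 + 6*(-3)) + 1)²) + (-1574 + 16) = (-1528 + ((-12 - 18) + 1)²) - 1558 = (-1528 + (-30 + 1)²) - 1558 = (-1528 + (-29)²) - 1558 = (-1528 + 841) - 1558 = -687 - 1558 = -2245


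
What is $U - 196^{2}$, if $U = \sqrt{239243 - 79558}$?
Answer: $-38416 + \sqrt{159685} \approx -38016.0$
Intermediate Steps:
$U = \sqrt{159685} \approx 399.61$
$U - 196^{2} = \sqrt{159685} - 196^{2} = \sqrt{159685} - 38416 = -38416 + \sqrt{159685}$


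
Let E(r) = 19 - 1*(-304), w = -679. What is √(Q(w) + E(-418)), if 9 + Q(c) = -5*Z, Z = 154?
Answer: 2*I*√114 ≈ 21.354*I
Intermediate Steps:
E(r) = 323 (E(r) = 19 + 304 = 323)
Q(c) = -779 (Q(c) = -9 - 5*154 = -9 - 770 = -779)
√(Q(w) + E(-418)) = √(-779 + 323) = √(-456) = 2*I*√114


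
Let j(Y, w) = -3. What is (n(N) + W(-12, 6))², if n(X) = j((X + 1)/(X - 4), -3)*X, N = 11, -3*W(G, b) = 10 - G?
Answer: 14641/9 ≈ 1626.8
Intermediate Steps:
W(G, b) = -10/3 + G/3 (W(G, b) = -(10 - G)/3 = -10/3 + G/3)
n(X) = -3*X
(n(N) + W(-12, 6))² = (-3*11 + (-10/3 + (⅓)*(-12)))² = (-33 + (-10/3 - 4))² = (-33 - 22/3)² = (-121/3)² = 14641/9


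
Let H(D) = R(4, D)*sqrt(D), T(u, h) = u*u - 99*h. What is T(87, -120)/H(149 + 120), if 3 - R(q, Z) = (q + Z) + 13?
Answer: -19449*sqrt(269)/76127 ≈ -4.1902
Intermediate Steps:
R(q, Z) = -10 - Z - q (R(q, Z) = 3 - ((q + Z) + 13) = 3 - ((Z + q) + 13) = 3 - (13 + Z + q) = 3 + (-13 - Z - q) = -10 - Z - q)
T(u, h) = u**2 - 99*h
H(D) = sqrt(D)*(-14 - D) (H(D) = (-10 - D - 1*4)*sqrt(D) = (-10 - D - 4)*sqrt(D) = (-14 - D)*sqrt(D) = sqrt(D)*(-14 - D))
T(87, -120)/H(149 + 120) = (87**2 - 99*(-120))/((sqrt(149 + 120)*(-14 - (149 + 120)))) = (7569 + 11880)/((sqrt(269)*(-14 - 1*269))) = 19449/((sqrt(269)*(-14 - 269))) = 19449/((sqrt(269)*(-283))) = 19449/((-283*sqrt(269))) = 19449*(-sqrt(269)/76127) = -19449*sqrt(269)/76127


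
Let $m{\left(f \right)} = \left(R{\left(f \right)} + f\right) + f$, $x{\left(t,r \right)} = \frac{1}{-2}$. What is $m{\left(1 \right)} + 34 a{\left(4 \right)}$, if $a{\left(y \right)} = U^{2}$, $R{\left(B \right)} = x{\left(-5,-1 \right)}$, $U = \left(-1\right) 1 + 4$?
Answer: $\frac{615}{2} \approx 307.5$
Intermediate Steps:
$U = 3$ ($U = -1 + 4 = 3$)
$x{\left(t,r \right)} = - \frac{1}{2}$
$R{\left(B \right)} = - \frac{1}{2}$
$m{\left(f \right)} = - \frac{1}{2} + 2 f$ ($m{\left(f \right)} = \left(- \frac{1}{2} + f\right) + f = - \frac{1}{2} + 2 f$)
$a{\left(y \right)} = 9$ ($a{\left(y \right)} = 3^{2} = 9$)
$m{\left(1 \right)} + 34 a{\left(4 \right)} = \left(- \frac{1}{2} + 2 \cdot 1\right) + 34 \cdot 9 = \left(- \frac{1}{2} + 2\right) + 306 = \frac{3}{2} + 306 = \frac{615}{2}$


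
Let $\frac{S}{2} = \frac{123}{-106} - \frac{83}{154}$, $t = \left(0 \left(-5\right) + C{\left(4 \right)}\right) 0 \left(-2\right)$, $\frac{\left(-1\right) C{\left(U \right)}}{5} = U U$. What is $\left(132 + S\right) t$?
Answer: $0$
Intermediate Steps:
$C{\left(U \right)} = - 5 U^{2}$ ($C{\left(U \right)} = - 5 U U = - 5 U^{2}$)
$t = 0$ ($t = \left(0 \left(-5\right) - 5 \cdot 4^{2}\right) 0 \left(-2\right) = \left(0 - 80\right) 0 \left(-2\right) = \left(-80\right) 0 \left(-2\right) = 0 \left(-2\right) = 0$)
$S = - \frac{13870}{4081}$ ($S = 2 \left(\frac{123}{-106} - \frac{83}{154}\right) = 2 \left(123 \left(- \frac{1}{106}\right) - \frac{83}{154}\right) = 2 \left(- \frac{123}{106} - \frac{83}{154}\right) = 2 \left(- \frac{6935}{4081}\right) = - \frac{13870}{4081} \approx -3.3987$)
$\left(132 + S\right) t = \left(132 - \frac{13870}{4081}\right) 0 = \frac{524822}{4081} \cdot 0 = 0$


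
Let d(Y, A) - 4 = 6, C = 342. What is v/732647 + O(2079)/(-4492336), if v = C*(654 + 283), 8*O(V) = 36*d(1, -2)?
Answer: 1439554071429/3291296493392 ≈ 0.43738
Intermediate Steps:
d(Y, A) = 10 (d(Y, A) = 4 + 6 = 10)
O(V) = 45 (O(V) = (36*10)/8 = (1/8)*360 = 45)
v = 320454 (v = 342*(654 + 283) = 342*937 = 320454)
v/732647 + O(2079)/(-4492336) = 320454/732647 + 45/(-4492336) = 320454*(1/732647) + 45*(-1/4492336) = 320454/732647 - 45/4492336 = 1439554071429/3291296493392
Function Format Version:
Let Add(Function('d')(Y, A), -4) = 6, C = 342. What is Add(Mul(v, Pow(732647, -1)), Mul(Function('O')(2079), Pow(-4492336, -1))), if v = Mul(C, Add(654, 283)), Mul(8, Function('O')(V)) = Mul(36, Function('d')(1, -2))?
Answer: Rational(1439554071429, 3291296493392) ≈ 0.43738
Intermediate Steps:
Function('d')(Y, A) = 10 (Function('d')(Y, A) = Add(4, 6) = 10)
Function('O')(V) = 45 (Function('O')(V) = Mul(Rational(1, 8), Mul(36, 10)) = Mul(Rational(1, 8), 360) = 45)
v = 320454 (v = Mul(342, Add(654, 283)) = Mul(342, 937) = 320454)
Add(Mul(v, Pow(732647, -1)), Mul(Function('O')(2079), Pow(-4492336, -1))) = Add(Mul(320454, Pow(732647, -1)), Mul(45, Pow(-4492336, -1))) = Add(Mul(320454, Rational(1, 732647)), Mul(45, Rational(-1, 4492336))) = Add(Rational(320454, 732647), Rational(-45, 4492336)) = Rational(1439554071429, 3291296493392)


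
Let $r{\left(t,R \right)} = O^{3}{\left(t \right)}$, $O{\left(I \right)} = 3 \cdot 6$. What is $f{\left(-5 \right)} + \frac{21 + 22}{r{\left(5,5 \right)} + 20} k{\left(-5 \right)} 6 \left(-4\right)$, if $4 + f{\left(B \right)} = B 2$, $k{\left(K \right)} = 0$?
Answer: $-14$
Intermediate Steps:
$O{\left(I \right)} = 18$
$r{\left(t,R \right)} = 5832$ ($r{\left(t,R \right)} = 18^{3} = 5832$)
$f{\left(B \right)} = -4 + 2 B$ ($f{\left(B \right)} = -4 + B 2 = -4 + 2 B$)
$f{\left(-5 \right)} + \frac{21 + 22}{r{\left(5,5 \right)} + 20} k{\left(-5 \right)} 6 \left(-4\right) = \left(-4 + 2 \left(-5\right)\right) + \frac{21 + 22}{5832 + 20} \cdot 0 \cdot 6 \left(-4\right) = \left(-4 - 10\right) + \frac{43}{5852} \cdot 0 \left(-4\right) = -14 + 43 \cdot \frac{1}{5852} \cdot 0 = -14 + \frac{43}{5852} \cdot 0 = -14 + 0 = -14$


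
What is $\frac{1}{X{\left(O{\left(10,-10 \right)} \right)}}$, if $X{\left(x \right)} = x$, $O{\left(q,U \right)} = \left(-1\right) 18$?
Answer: $- \frac{1}{18} \approx -0.055556$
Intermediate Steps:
$O{\left(q,U \right)} = -18$
$\frac{1}{X{\left(O{\left(10,-10 \right)} \right)}} = \frac{1}{-18} = - \frac{1}{18}$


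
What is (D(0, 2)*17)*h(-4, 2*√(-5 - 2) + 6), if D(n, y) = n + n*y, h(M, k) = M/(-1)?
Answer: 0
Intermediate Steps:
h(M, k) = -M (h(M, k) = M*(-1) = -M)
(D(0, 2)*17)*h(-4, 2*√(-5 - 2) + 6) = ((0*(1 + 2))*17)*(-1*(-4)) = ((0*3)*17)*4 = (0*17)*4 = 0*4 = 0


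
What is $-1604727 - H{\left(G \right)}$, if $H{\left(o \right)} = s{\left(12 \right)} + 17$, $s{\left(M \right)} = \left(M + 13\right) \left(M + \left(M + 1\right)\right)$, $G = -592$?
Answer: $-1605369$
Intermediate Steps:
$s{\left(M \right)} = \left(1 + 2 M\right) \left(13 + M\right)$ ($s{\left(M \right)} = \left(13 + M\right) \left(M + \left(1 + M\right)\right) = \left(13 + M\right) \left(1 + 2 M\right) = \left(1 + 2 M\right) \left(13 + M\right)$)
$H{\left(o \right)} = 642$ ($H{\left(o \right)} = \left(13 + 2 \cdot 12^{2} + 27 \cdot 12\right) + 17 = \left(13 + 2 \cdot 144 + 324\right) + 17 = \left(13 + 288 + 324\right) + 17 = 625 + 17 = 642$)
$-1604727 - H{\left(G \right)} = -1604727 - 642 = -1605369$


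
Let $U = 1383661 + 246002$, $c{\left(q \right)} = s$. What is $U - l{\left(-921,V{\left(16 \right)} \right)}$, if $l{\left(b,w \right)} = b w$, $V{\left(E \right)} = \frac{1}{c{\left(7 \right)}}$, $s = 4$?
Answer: $\frac{6519573}{4} \approx 1.6299 \cdot 10^{6}$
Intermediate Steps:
$c{\left(q \right)} = 4$
$U = 1629663$
$V{\left(E \right)} = \frac{1}{4}$
$U - l{\left(-921,V{\left(16 \right)} \right)} = 1629663 - \left(-921\right) \frac{1}{4} = 1629663 - - \frac{921}{4} = 1629663 + \frac{921}{4} = \frac{6519573}{4}$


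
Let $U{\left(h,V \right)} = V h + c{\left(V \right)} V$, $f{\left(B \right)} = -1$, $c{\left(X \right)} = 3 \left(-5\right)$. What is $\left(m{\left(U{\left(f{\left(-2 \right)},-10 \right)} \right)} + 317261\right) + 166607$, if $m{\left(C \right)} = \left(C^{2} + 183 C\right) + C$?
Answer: $538908$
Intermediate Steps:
$c{\left(X \right)} = -15$
$U{\left(h,V \right)} = - 15 V + V h$ ($U{\left(h,V \right)} = V h - 15 V = - 15 V + V h$)
$m{\left(C \right)} = C^{2} + 184 C$
$\left(m{\left(U{\left(f{\left(-2 \right)},-10 \right)} \right)} + 317261\right) + 166607 = \left(- 10 \left(-15 - 1\right) \left(184 - 10 \left(-15 - 1\right)\right) + 317261\right) + 166607 = \left(\left(-10\right) \left(-16\right) \left(184 - -160\right) + 317261\right) + 166607 = \left(160 \left(184 + 160\right) + 317261\right) + 166607 = \left(160 \cdot 344 + 317261\right) + 166607 = \left(55040 + 317261\right) + 166607 = 372301 + 166607 = 538908$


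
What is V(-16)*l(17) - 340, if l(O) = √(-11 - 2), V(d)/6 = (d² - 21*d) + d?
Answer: -340 + 3456*I*√13 ≈ -340.0 + 12461.0*I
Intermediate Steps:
V(d) = -120*d + 6*d² (V(d) = 6*((d² - 21*d) + d) = 6*(d² - 20*d) = -120*d + 6*d²)
l(O) = I*√13 (l(O) = √(-13) = I*√13)
V(-16)*l(17) - 340 = (6*(-16)*(-20 - 16))*(I*√13) - 340 = (6*(-16)*(-36))*(I*√13) - 340 = 3456*(I*√13) - 340 = 3456*I*√13 - 340 = -340 + 3456*I*√13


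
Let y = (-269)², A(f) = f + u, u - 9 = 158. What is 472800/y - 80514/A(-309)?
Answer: 41501487/72361 ≈ 573.53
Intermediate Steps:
u = 167 (u = 9 + 158 = 167)
A(f) = 167 + f (A(f) = f + 167 = 167 + f)
y = 72361
472800/y - 80514/A(-309) = 472800/72361 - 80514/(167 - 309) = 472800*(1/72361) - 80514/(-142) = 472800/72361 - 80514*(-1/142) = 472800/72361 + 567 = 41501487/72361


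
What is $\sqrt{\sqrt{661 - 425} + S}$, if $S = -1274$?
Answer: $\sqrt{-1274 + 2 \sqrt{59}} \approx 35.477 i$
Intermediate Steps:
$\sqrt{\sqrt{661 - 425} + S} = \sqrt{\sqrt{661 - 425} - 1274} = \sqrt{\sqrt{236} - 1274} = \sqrt{2 \sqrt{59} - 1274} = \sqrt{-1274 + 2 \sqrt{59}}$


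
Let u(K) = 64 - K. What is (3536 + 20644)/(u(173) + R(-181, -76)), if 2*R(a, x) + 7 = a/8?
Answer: -386880/1981 ≈ -195.30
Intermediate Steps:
R(a, x) = -7/2 + a/16 (R(a, x) = -7/2 + (a/8)/2 = -7/2 + a/16)
(3536 + 20644)/(u(173) + R(-181, -76)) = (3536 + 20644)/((64 - 1*173) + (-7/2 + (1/16)*(-181))) = 24180/((64 - 173) + (-7/2 - 181/16)) = 24180/(-109 - 237/16) = 24180/(-1981/16) = 24180*(-16/1981) = -386880/1981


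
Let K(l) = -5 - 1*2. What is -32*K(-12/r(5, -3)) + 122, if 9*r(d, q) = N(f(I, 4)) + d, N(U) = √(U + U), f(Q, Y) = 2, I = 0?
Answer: 346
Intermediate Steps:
N(U) = √2*√U (N(U) = √(2*U) = √2*√U)
r(d, q) = 2/9 + d/9 (r(d, q) = (√2*√2 + d)/9 = (2 + d)/9 = 2/9 + d/9)
K(l) = -7 (K(l) = -5 - 2 = -7)
-32*K(-12/r(5, -3)) + 122 = -32*(-7) + 122 = 224 + 122 = 346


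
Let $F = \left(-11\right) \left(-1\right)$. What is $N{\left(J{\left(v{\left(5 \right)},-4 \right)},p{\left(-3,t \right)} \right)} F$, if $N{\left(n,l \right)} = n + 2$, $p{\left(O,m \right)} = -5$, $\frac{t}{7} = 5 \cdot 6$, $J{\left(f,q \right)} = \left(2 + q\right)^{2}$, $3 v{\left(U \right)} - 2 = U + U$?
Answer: $66$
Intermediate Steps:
$v{\left(U \right)} = \frac{2}{3} + \frac{2 U}{3}$ ($v{\left(U \right)} = \frac{2}{3} + \frac{U + U}{3} = \frac{2}{3} + \frac{2 U}{3}$)
$t = 210$ ($t = 7 \cdot 5 \cdot 6 = 7 \cdot 30 = 210$)
$F = 11$
$N{\left(n,l \right)} = 2 + n$
$N{\left(J{\left(v{\left(5 \right)},-4 \right)},p{\left(-3,t \right)} \right)} F = \left(2 + \left(2 - 4\right)^{2}\right) 11 = \left(2 + \left(-2\right)^{2}\right) 11 = \left(2 + 4\right) 11 = 6 \cdot 11 = 66$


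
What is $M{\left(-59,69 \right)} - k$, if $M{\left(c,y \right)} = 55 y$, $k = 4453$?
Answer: $-658$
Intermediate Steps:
$M{\left(-59,69 \right)} - k = 55 \cdot 69 - 4453 = 3795 - 4453 = -658$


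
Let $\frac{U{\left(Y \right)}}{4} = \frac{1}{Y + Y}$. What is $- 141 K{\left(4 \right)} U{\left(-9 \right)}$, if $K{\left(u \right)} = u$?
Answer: $\frac{376}{3} \approx 125.33$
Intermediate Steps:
$U{\left(Y \right)} = \frac{2}{Y}$ ($U{\left(Y \right)} = \frac{4}{Y + Y} = \frac{4}{2 Y} = 4 \frac{1}{2 Y} = \frac{2}{Y}$)
$- 141 K{\left(4 \right)} U{\left(-9 \right)} = \left(-141\right) 4 \frac{2}{-9} = - 564 \cdot 2 \left(- \frac{1}{9}\right) = \left(-564\right) \left(- \frac{2}{9}\right) = \frac{376}{3}$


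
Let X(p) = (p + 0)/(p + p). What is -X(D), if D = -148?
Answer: -½ ≈ -0.50000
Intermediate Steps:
X(p) = ½ (X(p) = p/((2*p)) = p*(1/(2*p)) = ½)
-X(D) = -1*½ = -½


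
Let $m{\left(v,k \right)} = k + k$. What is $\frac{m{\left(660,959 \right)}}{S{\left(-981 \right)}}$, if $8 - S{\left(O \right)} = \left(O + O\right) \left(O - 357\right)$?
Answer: $- \frac{959}{1312574} \approx -0.00073063$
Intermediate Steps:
$m{\left(v,k \right)} = 2 k$
$S{\left(O \right)} = 8 - 2 O \left(-357 + O\right)$ ($S{\left(O \right)} = 8 - \left(O + O\right) \left(O - 357\right) = 8 - 2 O \left(-357 + O\right)$)
$\frac{m{\left(660,959 \right)}}{S{\left(-981 \right)}} = \frac{2 \cdot 959}{8 - 2 \left(-981\right)^{2} + 714 \left(-981\right)} = \frac{1918}{8 - 1924722 - 700434} = \frac{1918}{-2625148} = 1918 \left(- \frac{1}{2625148}\right) = - \frac{959}{1312574}$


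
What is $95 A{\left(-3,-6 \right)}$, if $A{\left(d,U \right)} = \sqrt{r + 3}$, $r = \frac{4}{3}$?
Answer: $\frac{95 \sqrt{39}}{3} \approx 197.76$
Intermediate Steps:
$r = \frac{4}{3}$ ($r = 4 \cdot \frac{1}{3} = \frac{4}{3} \approx 1.3333$)
$A{\left(d,U \right)} = \frac{\sqrt{39}}{3}$ ($A{\left(d,U \right)} = \sqrt{\frac{4}{3} + 3} = \sqrt{\frac{13}{3}} = \frac{\sqrt{39}}{3}$)
$95 A{\left(-3,-6 \right)} = 95 \frac{\sqrt{39}}{3} = \frac{95 \sqrt{39}}{3}$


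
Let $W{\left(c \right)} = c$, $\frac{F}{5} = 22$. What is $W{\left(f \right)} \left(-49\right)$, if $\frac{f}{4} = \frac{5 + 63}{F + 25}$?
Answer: $- \frac{13328}{135} \approx -98.726$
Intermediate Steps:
$F = 110$ ($F = 5 \cdot 22 = 110$)
$f = \frac{272}{135}$ ($f = 4 \frac{5 + 63}{110 + 25} = 4 \cdot \frac{68}{135} = \frac{272}{135} \approx 2.0148$)
$W{\left(f \right)} \left(-49\right) = \frac{272}{135} \left(-49\right) = - \frac{13328}{135}$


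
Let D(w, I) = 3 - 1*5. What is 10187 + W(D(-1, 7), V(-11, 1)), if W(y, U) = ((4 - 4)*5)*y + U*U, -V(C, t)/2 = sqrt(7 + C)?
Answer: 10171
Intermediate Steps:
V(C, t) = -2*sqrt(7 + C)
D(w, I) = -2 (D(w, I) = 3 - 5 = -2)
W(y, U) = U**2 (W(y, U) = (0*5)*y + U**2 = 0*y + U**2 = 0 + U**2 = U**2)
10187 + W(D(-1, 7), V(-11, 1)) = 10187 + (-2*sqrt(7 - 11))**2 = 10187 + (-4*I)**2 = 10187 - 16 = 10171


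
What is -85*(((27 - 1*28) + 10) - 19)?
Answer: 850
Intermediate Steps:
-85*(((27 - 1*28) + 10) - 19) = -85*(((27 - 28) + 10) - 19) = -85*((-1 + 10) - 19) = -85*(9 - 19) = -85*(-10) = 850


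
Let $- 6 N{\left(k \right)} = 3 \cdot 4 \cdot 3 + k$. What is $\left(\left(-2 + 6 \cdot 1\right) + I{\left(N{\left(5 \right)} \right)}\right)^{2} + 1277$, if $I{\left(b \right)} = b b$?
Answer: $\frac{4985617}{1296} \approx 3846.9$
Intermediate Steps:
$N{\left(k \right)} = -6 - \frac{k}{6}$ ($N{\left(k \right)} = - \frac{3 \cdot 4 \cdot 3 + k}{6} = - \frac{3 \cdot 12 + k}{6} = - \frac{36 + k}{6} = -6 - \frac{k}{6}$)
$I{\left(b \right)} = b^{2}$
$\left(\left(-2 + 6 \cdot 1\right) + I{\left(N{\left(5 \right)} \right)}\right)^{2} + 1277 = \left(\left(-2 + 6 \cdot 1\right) + \left(-6 - \frac{5}{6}\right)^{2}\right)^{2} + 1277 = \left(\left(-2 + 6\right) + \left(-6 - \frac{5}{6}\right)^{2}\right)^{2} + 1277 = \left(4 + \left(- \frac{41}{6}\right)^{2}\right)^{2} + 1277 = \left(4 + \frac{1681}{36}\right)^{2} + 1277 = \left(\frac{1825}{36}\right)^{2} + 1277 = \frac{3330625}{1296} + 1277 = \frac{4985617}{1296}$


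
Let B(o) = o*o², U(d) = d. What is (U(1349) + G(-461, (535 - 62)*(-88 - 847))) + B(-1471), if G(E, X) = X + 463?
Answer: -3183450554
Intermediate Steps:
B(o) = o³
G(E, X) = 463 + X
(U(1349) + G(-461, (535 - 62)*(-88 - 847))) + B(-1471) = (1349 + (463 + (535 - 62)*(-88 - 847))) + (-1471)³ = (1349 + (463 + 473*(-935))) - 3183010111 = (1349 + (463 - 442255)) - 3183010111 = (1349 - 441792) - 3183010111 = -440443 - 3183010111 = -3183450554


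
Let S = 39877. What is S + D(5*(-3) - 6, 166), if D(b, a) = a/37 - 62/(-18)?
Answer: 13281682/333 ≈ 39885.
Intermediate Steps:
D(b, a) = 31/9 + a/37 (D(b, a) = a*(1/37) - 62*(-1/18) = a/37 + 31/9 = 31/9 + a/37)
S + D(5*(-3) - 6, 166) = 39877 + (31/9 + (1/37)*166) = 39877 + (31/9 + 166/37) = 39877 + 2641/333 = 13281682/333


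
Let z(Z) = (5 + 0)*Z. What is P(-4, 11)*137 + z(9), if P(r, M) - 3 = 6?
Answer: 1278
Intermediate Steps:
P(r, M) = 9 (P(r, M) = 3 + 6 = 9)
z(Z) = 5*Z
P(-4, 11)*137 + z(9) = 9*137 + 5*9 = 1233 + 45 = 1278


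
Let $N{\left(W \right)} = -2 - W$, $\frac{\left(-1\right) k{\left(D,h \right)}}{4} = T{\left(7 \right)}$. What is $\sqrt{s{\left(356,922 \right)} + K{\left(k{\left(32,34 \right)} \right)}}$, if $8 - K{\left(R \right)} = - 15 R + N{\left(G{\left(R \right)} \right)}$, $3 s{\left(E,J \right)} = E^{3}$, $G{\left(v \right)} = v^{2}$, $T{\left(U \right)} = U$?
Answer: $\frac{\sqrt{135357414}}{3} \approx 3878.1$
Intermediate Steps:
$k{\left(D,h \right)} = -28$ ($k{\left(D,h \right)} = \left(-4\right) 7 = -28$)
$s{\left(E,J \right)} = \frac{E^{3}}{3}$
$K{\left(R \right)} = 10 + R^{2} + 15 R$ ($K{\left(R \right)} = 8 - \left(- 15 R - \left(2 + R^{2}\right)\right) = 8 - \left(-2 - R^{2} - 15 R\right) = 8 + \left(2 + R^{2} + 15 R\right) = 10 + R^{2} + 15 R$)
$\sqrt{s{\left(356,922 \right)} + K{\left(k{\left(32,34 \right)} \right)}} = \sqrt{\frac{356^{3}}{3} + \left(10 + \left(-28\right)^{2} + 15 \left(-28\right)\right)} = \sqrt{\frac{1}{3} \cdot 45118016 + \left(10 + 784 - 420\right)} = \sqrt{\frac{45118016}{3} + 374} = \sqrt{\frac{45119138}{3}} = \frac{\sqrt{135357414}}{3}$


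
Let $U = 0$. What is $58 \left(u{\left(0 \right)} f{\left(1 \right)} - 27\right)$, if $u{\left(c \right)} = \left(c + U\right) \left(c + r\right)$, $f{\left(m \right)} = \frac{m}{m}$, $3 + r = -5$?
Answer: $-1566$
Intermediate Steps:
$r = -8$ ($r = -3 - 5 = -8$)
$f{\left(m \right)} = 1$
$u{\left(c \right)} = c \left(-8 + c\right)$ ($u{\left(c \right)} = \left(c + 0\right) \left(c - 8\right) = c \left(-8 + c\right)$)
$58 \left(u{\left(0 \right)} f{\left(1 \right)} - 27\right) = 58 \left(0 \left(-8 + 0\right) 1 - 27\right) = 58 \left(0 \left(-8\right) 1 - 27\right) = 58 \left(0 \cdot 1 - 27\right) = 58 \left(0 - 27\right) = 58 \left(-27\right) = -1566$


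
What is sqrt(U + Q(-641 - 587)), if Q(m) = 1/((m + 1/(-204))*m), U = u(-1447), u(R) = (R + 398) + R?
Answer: I*sqrt(14763246377177760135)/76907491 ≈ 49.96*I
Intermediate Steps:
u(R) = 398 + 2*R (u(R) = (398 + R) + R = 398 + 2*R)
U = -2496 (U = 398 + 2*(-1447) = 398 - 2894 = -2496)
Q(m) = 1/(m*(-1/204 + m)) (Q(m) = 1/((m - 1/204)*m) = 1/((-1/204 + m)*m) = 1/(m*(-1/204 + m)))
sqrt(U + Q(-641 - 587)) = sqrt(-2496 + 204/((-641 - 587)*(-1 + 204*(-641 - 587)))) = sqrt(-2496 + 204/(-1228*(-1 + 204*(-1228)))) = sqrt(-2496 + 204*(-1/1228)/(-1 - 250512)) = sqrt(-2496 + 204*(-1/1228)/(-250513)) = sqrt(-2496 + 204*(-1/1228)*(-1/250513)) = sqrt(-2496 + 51/76907491) = sqrt(-191961097485/76907491) = I*sqrt(14763246377177760135)/76907491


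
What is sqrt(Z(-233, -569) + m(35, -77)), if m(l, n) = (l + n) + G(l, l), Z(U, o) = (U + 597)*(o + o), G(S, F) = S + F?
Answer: 2*I*sqrt(103551) ≈ 643.59*I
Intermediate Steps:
G(S, F) = F + S
Z(U, o) = 2*o*(597 + U) (Z(U, o) = (597 + U)*(2*o) = 2*o*(597 + U))
m(l, n) = n + 3*l (m(l, n) = (l + n) + (l + l) = (l + n) + 2*l = n + 3*l)
sqrt(Z(-233, -569) + m(35, -77)) = sqrt(2*(-569)*(597 - 233) + (-77 + 3*35)) = sqrt(2*(-569)*364 + (-77 + 105)) = sqrt(-414232 + 28) = sqrt(-414204) = 2*I*sqrt(103551)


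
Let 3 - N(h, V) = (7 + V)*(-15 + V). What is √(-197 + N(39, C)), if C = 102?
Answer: I*√9677 ≈ 98.372*I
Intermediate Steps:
N(h, V) = 3 - (-15 + V)*(7 + V) (N(h, V) = 3 - (7 + V)*(-15 + V) = 3 - (-15 + V)*(7 + V))
√(-197 + N(39, C)) = √(-197 + (108 - 1*102² + 8*102)) = √(-197 + (108 - 1*10404 + 816)) = √(-197 + (108 - 10404 + 816)) = √(-197 - 9480) = √(-9677) = I*√9677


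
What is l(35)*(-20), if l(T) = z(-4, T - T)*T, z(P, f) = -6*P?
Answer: -16800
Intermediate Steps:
l(T) = 24*T (l(T) = (-6*(-4))*T = 24*T)
l(35)*(-20) = (24*35)*(-20) = 840*(-20) = -16800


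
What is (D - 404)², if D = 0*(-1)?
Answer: 163216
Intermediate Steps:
D = 0
(D - 404)² = (0 - 404)² = (-404)² = 163216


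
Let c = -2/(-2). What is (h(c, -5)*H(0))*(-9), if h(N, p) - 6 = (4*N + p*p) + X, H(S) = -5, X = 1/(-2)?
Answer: 3105/2 ≈ 1552.5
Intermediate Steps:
c = 1 (c = -2*(-1/2) = 1)
X = -1/2 ≈ -0.50000
h(N, p) = 11/2 + p**2 + 4*N (h(N, p) = 6 + ((4*N + p*p) - 1/2) = 6 + ((4*N + p**2) - 1/2) = 6 + ((p**2 + 4*N) - 1/2) = 6 + (-1/2 + p**2 + 4*N) = 11/2 + p**2 + 4*N)
(h(c, -5)*H(0))*(-9) = ((11/2 + (-5)**2 + 4*1)*(-5))*(-9) = ((11/2 + 25 + 4)*(-5))*(-9) = ((69/2)*(-5))*(-9) = -345/2*(-9) = 3105/2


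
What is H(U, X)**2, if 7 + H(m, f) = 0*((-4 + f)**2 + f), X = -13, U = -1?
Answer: 49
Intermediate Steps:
H(m, f) = -7 (H(m, f) = -7 + 0*((-4 + f)**2 + f) = -7 + 0*(f + (-4 + f)**2) = -7 + 0 = -7)
H(U, X)**2 = (-7)**2 = 49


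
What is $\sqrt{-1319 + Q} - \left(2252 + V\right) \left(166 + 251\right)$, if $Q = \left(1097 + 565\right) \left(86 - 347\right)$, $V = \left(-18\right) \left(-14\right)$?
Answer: $-1044168 + i \sqrt{435101} \approx -1.0442 \cdot 10^{6} + 659.62 i$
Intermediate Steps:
$V = 252$
$Q = -433782$ ($Q = 1662 \left(-261\right) = -433782$)
$\sqrt{-1319 + Q} - \left(2252 + V\right) \left(166 + 251\right) = \sqrt{-1319 - 433782} - \left(2252 + 252\right) \left(166 + 251\right) = \sqrt{-435101} - 2504 \cdot 417 = i \sqrt{435101} - 1044168 = -1044168 + i \sqrt{435101}$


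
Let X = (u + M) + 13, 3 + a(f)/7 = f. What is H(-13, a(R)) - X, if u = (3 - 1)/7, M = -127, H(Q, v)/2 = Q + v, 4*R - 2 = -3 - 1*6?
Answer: 297/14 ≈ 21.214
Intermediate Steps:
R = -7/4 (R = ½ + (-3 - 1*6)/4 = ½ + (-3 - 6)/4 = ½ + (¼)*(-9) = ½ - 9/4 = -7/4 ≈ -1.7500)
a(f) = -21 + 7*f
H(Q, v) = 2*Q + 2*v (H(Q, v) = 2*(Q + v) = 2*Q + 2*v)
u = 2/7 (u = (⅐)*2 = 2/7 ≈ 0.28571)
X = -796/7 (X = (2/7 - 127) + 13 = -887/7 + 13 = -796/7 ≈ -113.71)
H(-13, a(R)) - X = (2*(-13) + 2*(-21 + 7*(-7/4))) - 1*(-796/7) = (-26 + 2*(-21 - 49/4)) + 796/7 = (-26 + 2*(-133/4)) + 796/7 = (-26 - 133/2) + 796/7 = -185/2 + 796/7 = 297/14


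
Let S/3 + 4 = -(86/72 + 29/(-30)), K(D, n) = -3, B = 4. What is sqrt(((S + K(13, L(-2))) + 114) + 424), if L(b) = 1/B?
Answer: 11*sqrt(3885)/30 ≈ 22.854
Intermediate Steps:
L(b) = 1/4
S = -761/60 (S = -12 + 3*(-(86/72 + 29/(-30))) = -12 + 3*(-(86*(1/72) + 29*(-1/30))) = -12 + 3*(-(43/36 - 29/30)) = -12 + 3*(-1*41/180) = -12 + 3*(-41/180) = -12 - 41/60 = -761/60 ≈ -12.683)
sqrt(((S + K(13, L(-2))) + 114) + 424) = sqrt(((-761/60 - 3) + 114) + 424) = sqrt((-941/60 + 114) + 424) = sqrt(5899/60 + 424) = sqrt(31339/60) = 11*sqrt(3885)/30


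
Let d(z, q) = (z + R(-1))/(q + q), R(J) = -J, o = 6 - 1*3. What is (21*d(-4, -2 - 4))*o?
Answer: 63/4 ≈ 15.750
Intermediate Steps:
o = 3 (o = 6 - 3 = 3)
d(z, q) = (1 + z)/(2*q) (d(z, q) = (z - 1*(-1))/(q + q) = (z + 1)/((2*q)) = (1 + z)*(1/(2*q)) = (1 + z)/(2*q))
(21*d(-4, -2 - 4))*o = (21*((1 - 4)/(2*(-2 - 4))))*3 = (21*((½)*(-3)/(-6)))*3 = (21*((½)*(-⅙)*(-3)))*3 = (21*(¼))*3 = (21/4)*3 = 63/4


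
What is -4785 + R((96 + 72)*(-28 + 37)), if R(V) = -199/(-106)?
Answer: -507011/106 ≈ -4783.1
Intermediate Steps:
R(V) = 199/106 (R(V) = -199*(-1/106) = 199/106)
-4785 + R((96 + 72)*(-28 + 37)) = -4785 + 199/106 = -507011/106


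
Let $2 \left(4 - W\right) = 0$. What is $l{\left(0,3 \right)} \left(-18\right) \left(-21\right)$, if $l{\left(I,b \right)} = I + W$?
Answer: $1512$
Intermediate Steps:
$W = 4$ ($W = 4 - 0 = 4 + 0 = 4$)
$l{\left(I,b \right)} = 4 + I$ ($l{\left(I,b \right)} = I + 4 = 4 + I$)
$l{\left(0,3 \right)} \left(-18\right) \left(-21\right) = \left(4 + 0\right) \left(-18\right) \left(-21\right) = 4 \left(-18\right) \left(-21\right) = \left(-72\right) \left(-21\right) = 1512$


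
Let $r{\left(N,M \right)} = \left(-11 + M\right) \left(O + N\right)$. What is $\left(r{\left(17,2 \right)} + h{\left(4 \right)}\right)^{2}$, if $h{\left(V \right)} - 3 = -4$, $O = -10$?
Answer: $4096$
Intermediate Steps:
$r{\left(N,M \right)} = \left(-11 + M\right) \left(-10 + N\right)$
$h{\left(V \right)} = -1$ ($h{\left(V \right)} = 3 - 4 = -1$)
$\left(r{\left(17,2 \right)} + h{\left(4 \right)}\right)^{2} = \left(\left(110 - 187 - 20 + 2 \cdot 17\right) - 1\right)^{2} = \left(\left(110 - 187 - 20 + 34\right) - 1\right)^{2} = \left(-63 - 1\right)^{2} = \left(-64\right)^{2} = 4096$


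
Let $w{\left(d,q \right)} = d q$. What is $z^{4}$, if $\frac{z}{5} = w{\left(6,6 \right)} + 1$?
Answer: $1171350625$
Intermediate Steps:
$z = 185$ ($z = 5 \left(6 \cdot 6 + 1\right) = 5 \left(36 + 1\right) = 5 \cdot 37 = 185$)
$z^{4} = 185^{4} = 1171350625$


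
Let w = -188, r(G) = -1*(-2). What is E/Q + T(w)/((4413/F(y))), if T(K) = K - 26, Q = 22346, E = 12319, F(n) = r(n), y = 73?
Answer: 44799659/98612898 ≈ 0.45430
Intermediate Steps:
r(G) = 2
F(n) = 2
T(K) = -26 + K
E/Q + T(w)/((4413/F(y))) = 12319/22346 + (-26 - 188)/((4413/2)) = 12319*(1/22346) - 214/(4413*(1/2)) = 12319/22346 - 214/4413/2 = 12319/22346 - 214*2/4413 = 12319/22346 - 428/4413 = 44799659/98612898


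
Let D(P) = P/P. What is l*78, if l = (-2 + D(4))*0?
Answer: 0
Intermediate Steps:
D(P) = 1
l = 0 (l = (-2 + 1)*0 = -1*0 = 0)
l*78 = 0*78 = 0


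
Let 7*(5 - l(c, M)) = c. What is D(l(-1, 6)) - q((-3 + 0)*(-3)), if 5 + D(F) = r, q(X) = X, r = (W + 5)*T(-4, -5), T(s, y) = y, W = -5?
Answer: -14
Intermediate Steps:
l(c, M) = 5 - c/7
r = 0 (r = (-5 + 5)*(-5) = 0*(-5) = 0)
D(F) = -5 (D(F) = -5 + 0 = -5)
D(l(-1, 6)) - q((-3 + 0)*(-3)) = -5 - (-3 + 0)*(-3) = -5 - (-3)*(-3) = -5 - 1*9 = -5 - 9 = -14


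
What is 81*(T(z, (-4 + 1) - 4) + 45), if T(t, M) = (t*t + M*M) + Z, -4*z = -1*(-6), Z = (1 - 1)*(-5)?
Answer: 31185/4 ≈ 7796.3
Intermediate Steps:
Z = 0 (Z = 0*(-5) = 0)
z = -3/2 (z = -(-1)*(-6)/4 = -1/4*6 = -3/2 ≈ -1.5000)
T(t, M) = M**2 + t**2 (T(t, M) = (t*t + M*M) + 0 = (t**2 + M**2) + 0 = (M**2 + t**2) + 0 = M**2 + t**2)
81*(T(z, (-4 + 1) - 4) + 45) = 81*((((-4 + 1) - 4)**2 + (-3/2)**2) + 45) = 81*(((-3 - 4)**2 + 9/4) + 45) = 81*(((-7)**2 + 9/4) + 45) = 81*((49 + 9/4) + 45) = 81*(205/4 + 45) = 81*(385/4) = 31185/4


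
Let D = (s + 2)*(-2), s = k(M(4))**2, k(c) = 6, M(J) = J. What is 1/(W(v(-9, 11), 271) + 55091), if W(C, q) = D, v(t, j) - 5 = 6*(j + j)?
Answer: 1/55015 ≈ 1.8177e-5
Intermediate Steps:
v(t, j) = 5 + 12*j (v(t, j) = 5 + 6*(j + j) = 5 + 6*(2*j) = 5 + 12*j)
s = 36 (s = 6**2 = 36)
D = -76 (D = (36 + 2)*(-2) = 38*(-2) = -76)
W(C, q) = -76
1/(W(v(-9, 11), 271) + 55091) = 1/(-76 + 55091) = 1/55015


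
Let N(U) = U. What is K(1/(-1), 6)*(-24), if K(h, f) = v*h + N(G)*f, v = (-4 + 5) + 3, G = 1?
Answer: -48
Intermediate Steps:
v = 4 (v = 1 + 3 = 4)
K(h, f) = f + 4*h (K(h, f) = 4*h + 1*f = 4*h + f = f + 4*h)
K(1/(-1), 6)*(-24) = (6 + 4*(1/(-1)))*(-24) = (6 + 4*(1*(-1)))*(-24) = (6 + 4*(-1))*(-24) = (6 - 4)*(-24) = 2*(-24) = -48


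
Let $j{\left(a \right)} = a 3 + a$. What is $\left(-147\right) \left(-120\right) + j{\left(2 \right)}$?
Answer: $17648$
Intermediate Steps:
$j{\left(a \right)} = 4 a$ ($j{\left(a \right)} = 3 a + a = 4 a$)
$\left(-147\right) \left(-120\right) + j{\left(2 \right)} = \left(-147\right) \left(-120\right) + 4 \cdot 2 = 17640 + 8 = 17648$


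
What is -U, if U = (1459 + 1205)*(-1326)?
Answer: 3532464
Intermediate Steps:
U = -3532464 (U = 2664*(-1326) = -3532464)
-U = -1*(-3532464) = 3532464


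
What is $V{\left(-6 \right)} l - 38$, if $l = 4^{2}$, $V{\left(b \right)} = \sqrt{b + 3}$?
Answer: $-38 + 16 i \sqrt{3} \approx -38.0 + 27.713 i$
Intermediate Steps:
$V{\left(b \right)} = \sqrt{3 + b}$
$l = 16$
$V{\left(-6 \right)} l - 38 = \sqrt{3 - 6} \cdot 16 - 38 = \sqrt{-3} \cdot 16 - 38 = i \sqrt{3} \cdot 16 - 38 = 16 i \sqrt{3} - 38 = -38 + 16 i \sqrt{3}$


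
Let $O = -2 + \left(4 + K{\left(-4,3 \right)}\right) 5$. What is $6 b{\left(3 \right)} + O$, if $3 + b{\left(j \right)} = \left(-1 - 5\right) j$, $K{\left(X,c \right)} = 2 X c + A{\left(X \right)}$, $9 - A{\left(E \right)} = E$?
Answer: $-163$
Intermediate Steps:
$A{\left(E \right)} = 9 - E$
$K{\left(X,c \right)} = 9 - X + 2 X c$ ($K{\left(X,c \right)} = 2 X c - \left(-9 + X\right) = 9 - X + 2 X c$)
$b{\left(j \right)} = -3 - 6 j$ ($b{\left(j \right)} = -3 + \left(-1 - 5\right) j = -3 - 6 j$)
$O = -37$ ($O = -2 + \left(4 + \left(9 - -4 + 2 \left(-4\right) 3\right)\right) 5 = -2 + \left(4 + \left(9 + 4 - 24\right)\right) 5 = -2 + \left(4 - 11\right) 5 = -2 - 35 = -37$)
$6 b{\left(3 \right)} + O = 6 \left(-3 - 18\right) - 37 = 6 \left(-21\right) - 37 = -126 - 37 = -163$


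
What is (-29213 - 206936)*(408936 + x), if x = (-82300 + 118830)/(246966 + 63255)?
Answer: -29957997072232514/310221 ≈ -9.6570e+10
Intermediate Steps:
x = 36530/310221 ≈ 0.11775
(-29213 - 206936)*(408936 + x) = (-29213 - 206936)*(408936 + 36530/310221) = -236149*126860571386/310221 = -29957997072232514/310221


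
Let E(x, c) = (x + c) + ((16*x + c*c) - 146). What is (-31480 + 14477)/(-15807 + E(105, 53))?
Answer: 17003/11306 ≈ 1.5039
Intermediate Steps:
E(x, c) = -146 + c + c² + 17*x (E(x, c) = (c + x) + ((16*x + c²) - 146) = (c + x) + ((c² + 16*x) - 146) = (c + x) + (-146 + c² + 16*x) = -146 + c + c² + 17*x)
(-31480 + 14477)/(-15807 + E(105, 53)) = (-31480 + 14477)/(-15807 + (-146 + 53 + 53² + 17*105)) = -17003/(-15807 + (-146 + 53 + 2809 + 1785)) = -17003/(-15807 + 4501) = -17003/(-11306) = -17003*(-1/11306) = 17003/11306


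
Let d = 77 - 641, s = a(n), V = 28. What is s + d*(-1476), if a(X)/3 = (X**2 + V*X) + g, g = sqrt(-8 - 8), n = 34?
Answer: 838788 + 12*I ≈ 8.3879e+5 + 12.0*I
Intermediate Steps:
g = 4*I (g = sqrt(-16) = 4*I ≈ 4.0*I)
a(X) = 3*X**2 + 12*I + 84*X (a(X) = 3*((X**2 + 28*X) + 4*I) = 3*(X**2 + 4*I + 28*X) = 3*X**2 + 12*I + 84*X)
s = 6324 + 12*I (s = 3*34**2 + 12*I + 84*34 = 3*1156 + 12*I + 2856 = 3468 + 12*I + 2856 = 6324 + 12*I ≈ 6324.0 + 12.0*I)
d = -564
s + d*(-1476) = (6324 + 12*I) - 564*(-1476) = (6324 + 12*I) + 832464 = 838788 + 12*I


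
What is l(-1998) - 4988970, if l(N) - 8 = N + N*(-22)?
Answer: -4947004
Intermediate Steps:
l(N) = 8 - 21*N (l(N) = 8 + (N + N*(-22)) = 8 + (N - 22*N) = 8 - 21*N)
l(-1998) - 4988970 = (8 - 21*(-1998)) - 4988970 = (8 + 41958) - 4988970 = 41966 - 4988970 = -4947004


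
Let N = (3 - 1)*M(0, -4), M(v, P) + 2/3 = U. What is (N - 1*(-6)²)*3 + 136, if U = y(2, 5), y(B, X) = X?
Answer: 54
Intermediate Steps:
U = 5
M(v, P) = 13/3 (M(v, P) = -⅔ + 5 = 13/3)
N = 26/3 (N = (3 - 1)*(13/3) = 2*(13/3) = 26/3 ≈ 8.6667)
(N - 1*(-6)²)*3 + 136 = (26/3 - 1*(-6)²)*3 + 136 = (26/3 - 1*36)*3 + 136 = (26/3 - 36)*3 + 136 = -82/3*3 + 136 = -82 + 136 = 54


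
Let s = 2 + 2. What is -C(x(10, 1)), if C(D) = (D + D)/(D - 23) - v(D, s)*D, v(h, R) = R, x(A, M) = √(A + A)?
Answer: 40/509 + 4164*√5/509 ≈ 18.371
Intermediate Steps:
x(A, M) = √2*√A (x(A, M) = √(2*A) = √2*√A)
s = 4
C(D) = -4*D + 2*D/(-23 + D) (C(D) = (D + D)/(D - 23) - 4*D = (2*D)/(-23 + D) - 4*D = 2*D/(-23 + D) - 4*D = -4*D + 2*D/(-23 + D))
-C(x(10, 1)) = -2*√2*√10*(47 - 2*√2*√10)/(-23 + √2*√10) = -2*2*√5*(47 - 4*√5)/(-23 + 2*√5) = -4*√5*(47 - 4*√5)/(-23 + 2*√5)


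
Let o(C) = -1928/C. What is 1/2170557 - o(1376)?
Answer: 523104409/373335804 ≈ 1.4012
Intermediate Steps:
1/2170557 - o(1376) = 1/2170557 - (-1928)/1376 = 1/2170557 - 1*(-241/172) = 1/2170557 + 241/172 = 523104409/373335804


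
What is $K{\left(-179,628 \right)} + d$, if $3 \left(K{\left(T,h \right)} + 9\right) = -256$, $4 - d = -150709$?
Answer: $\frac{451856}{3} \approx 1.5062 \cdot 10^{5}$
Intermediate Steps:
$d = 150713$ ($d = 4 - -150709 = 4 + 150709 = 150713$)
$K{\left(T,h \right)} = - \frac{283}{3}$ ($K{\left(T,h \right)} = -9 + \frac{1}{3} \left(-256\right) = -9 - \frac{256}{3} = - \frac{283}{3}$)
$K{\left(-179,628 \right)} + d = - \frac{283}{3} + 150713 = \frac{451856}{3}$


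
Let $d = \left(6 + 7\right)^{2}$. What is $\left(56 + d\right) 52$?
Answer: $11700$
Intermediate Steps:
$d = 169$ ($d = 13^{2} = 169$)
$\left(56 + d\right) 52 = \left(56 + 169\right) 52 = 225 \cdot 52 = 11700$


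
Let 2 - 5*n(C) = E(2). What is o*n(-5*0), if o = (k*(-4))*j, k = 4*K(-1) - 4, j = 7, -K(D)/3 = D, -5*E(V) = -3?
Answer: -1568/25 ≈ -62.720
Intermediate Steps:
E(V) = ⅗ (E(V) = -⅕*(-3) = ⅗)
n(C) = 7/25 (n(C) = ⅖ - ⅕*⅗ = ⅖ - 3/25 = 7/25)
K(D) = -3*D
k = 8 (k = 4*(-3*(-1)) - 4 = 4*3 - 4 = 12 - 4 = 8)
o = -224 (o = (8*(-4))*7 = -32*7 = -224)
o*n(-5*0) = -224*7/25 = -1568/25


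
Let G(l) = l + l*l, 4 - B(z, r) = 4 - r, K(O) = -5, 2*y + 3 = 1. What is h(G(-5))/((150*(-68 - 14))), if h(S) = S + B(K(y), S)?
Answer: -2/615 ≈ -0.0032520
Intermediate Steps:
y = -1 (y = -3/2 + (½)*1 = -3/2 + ½ = -1)
B(z, r) = r (B(z, r) = 4 - (4 - r) = 4 + (-4 + r) = r)
G(l) = l + l²
h(S) = 2*S (h(S) = S + S = 2*S)
h(G(-5))/((150*(-68 - 14))) = (2*(-5*(1 - 5)))/((150*(-68 - 14))) = (2*(-5*(-4)))/((150*(-82))) = (2*20)/(-12300) = 40*(-1/12300) = -2/615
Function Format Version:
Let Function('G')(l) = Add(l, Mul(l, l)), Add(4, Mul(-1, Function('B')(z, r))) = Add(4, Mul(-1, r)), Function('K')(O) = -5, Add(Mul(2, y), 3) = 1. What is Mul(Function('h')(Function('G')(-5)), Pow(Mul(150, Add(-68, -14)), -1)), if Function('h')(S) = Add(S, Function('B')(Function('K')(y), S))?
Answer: Rational(-2, 615) ≈ -0.0032520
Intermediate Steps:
y = -1 (y = Add(Rational(-3, 2), Mul(Rational(1, 2), 1)) = Add(Rational(-3, 2), Rational(1, 2)) = -1)
Function('B')(z, r) = r (Function('B')(z, r) = Add(4, Mul(-1, Add(4, Mul(-1, r)))) = Add(4, Add(-4, r)) = r)
Function('G')(l) = Add(l, Pow(l, 2))
Function('h')(S) = Mul(2, S) (Function('h')(S) = Add(S, S) = Mul(2, S))
Mul(Function('h')(Function('G')(-5)), Pow(Mul(150, Add(-68, -14)), -1)) = Mul(Mul(2, Mul(-5, Add(1, -5))), Pow(Mul(150, Add(-68, -14)), -1)) = Mul(Mul(2, Mul(-5, -4)), Pow(Mul(150, -82), -1)) = Mul(Mul(2, 20), Pow(-12300, -1)) = Mul(40, Rational(-1, 12300)) = Rational(-2, 615)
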